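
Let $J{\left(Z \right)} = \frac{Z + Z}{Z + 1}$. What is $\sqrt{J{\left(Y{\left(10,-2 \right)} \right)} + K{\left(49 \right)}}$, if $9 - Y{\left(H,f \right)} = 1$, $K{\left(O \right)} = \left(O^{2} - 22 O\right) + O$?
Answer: $\frac{2 \sqrt{3091}}{3} \approx 37.065$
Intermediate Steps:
$K{\left(O \right)} = O^{2} - 21 O$
$Y{\left(H,f \right)} = 8$ ($Y{\left(H,f \right)} = 9 - 1 = 8$)
$J{\left(Z \right)} = \frac{2 Z}{1 + Z}$
$\sqrt{J{\left(Y{\left(10,-2 \right)} \right)} + K{\left(49 \right)}} = \sqrt{2 \cdot 8 \frac{1}{1 + 8} + 49 \left(-21 + 49\right)} = \sqrt{2 \cdot 8 \cdot \frac{1}{9} + 49 \cdot 28} = \sqrt{2 \cdot 8 \cdot \frac{1}{9} + 1372} = \sqrt{\frac{16}{9} + 1372} = \sqrt{\frac{12364}{9}} = \frac{2 \sqrt{3091}}{3}$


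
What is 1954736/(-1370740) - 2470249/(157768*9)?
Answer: -220057936339/69511791960 ≈ -3.1658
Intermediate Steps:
1954736/(-1370740) - 2470249/(157768*9) = 1954736*(-1/1370740) - 2470249/1419912 = -69812/48955 - 2470249*1/1419912 = -69812/48955 - 2470249/1419912 = -220057936339/69511791960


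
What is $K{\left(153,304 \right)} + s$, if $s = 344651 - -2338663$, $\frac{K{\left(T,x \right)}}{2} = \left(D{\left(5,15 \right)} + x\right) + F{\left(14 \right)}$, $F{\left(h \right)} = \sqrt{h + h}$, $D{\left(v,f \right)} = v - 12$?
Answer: $2683908 + 4 \sqrt{7} \approx 2.6839 \cdot 10^{6}$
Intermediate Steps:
$D{\left(v,f \right)} = -12 + v$ ($D{\left(v,f \right)} = v - 12 = -12 + v$)
$F{\left(h \right)} = \sqrt{2} \sqrt{h}$ ($F{\left(h \right)} = \sqrt{2 h} = \sqrt{2} \sqrt{h}$)
$K{\left(T,x \right)} = -14 + 2 x + 4 \sqrt{7}$ ($K{\left(T,x \right)} = 2 \left(\left(\left(-12 + 5\right) + x\right) + \sqrt{2} \sqrt{14}\right) = 2 \left(\left(-7 + x\right) + 2 \sqrt{7}\right) = 2 \left(-7 + x + 2 \sqrt{7}\right) = -14 + 2 x + 4 \sqrt{7}$)
$s = 2683314$ ($s = 344651 + 2338663 = 2683314$)
$K{\left(153,304 \right)} + s = \left(-14 + 2 \cdot 304 + 4 \sqrt{7}\right) + 2683314 = \left(-14 + 608 + 4 \sqrt{7}\right) + 2683314 = \left(594 + 4 \sqrt{7}\right) + 2683314 = 2683908 + 4 \sqrt{7}$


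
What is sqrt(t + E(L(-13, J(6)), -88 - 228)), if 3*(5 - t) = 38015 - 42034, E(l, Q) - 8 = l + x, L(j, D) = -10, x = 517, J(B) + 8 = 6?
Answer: sqrt(16737)/3 ≈ 43.124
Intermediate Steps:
J(B) = -2 (J(B) = -8 + 6 = -2)
E(l, Q) = 525 + l (E(l, Q) = 8 + (l + 517) = 8 + (517 + l) = 525 + l)
t = 4034/3 (t = 5 - (38015 - 42034)/3 = 5 - 1/3*(-4019) = 5 + 4019/3 = 4034/3 ≈ 1344.7)
sqrt(t + E(L(-13, J(6)), -88 - 228)) = sqrt(4034/3 + (525 - 10)) = sqrt(4034/3 + 515) = sqrt(5579/3) = sqrt(16737)/3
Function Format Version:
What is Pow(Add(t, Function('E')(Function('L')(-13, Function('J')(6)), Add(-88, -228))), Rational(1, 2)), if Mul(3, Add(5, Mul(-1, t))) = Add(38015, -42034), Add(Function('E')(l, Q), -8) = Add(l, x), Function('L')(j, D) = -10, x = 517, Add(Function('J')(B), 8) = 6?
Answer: Mul(Rational(1, 3), Pow(16737, Rational(1, 2))) ≈ 43.124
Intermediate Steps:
Function('J')(B) = -2 (Function('J')(B) = Add(-8, 6) = -2)
Function('E')(l, Q) = Add(525, l) (Function('E')(l, Q) = Add(8, Add(l, 517)) = Add(8, Add(517, l)) = Add(525, l))
t = Rational(4034, 3) (t = Add(5, Mul(Rational(-1, 3), Add(38015, -42034))) = Add(5, Mul(Rational(-1, 3), -4019)) = Add(5, Rational(4019, 3)) = Rational(4034, 3) ≈ 1344.7)
Pow(Add(t, Function('E')(Function('L')(-13, Function('J')(6)), Add(-88, -228))), Rational(1, 2)) = Pow(Add(Rational(4034, 3), Add(525, -10)), Rational(1, 2)) = Pow(Add(Rational(4034, 3), 515), Rational(1, 2)) = Pow(Rational(5579, 3), Rational(1, 2)) = Mul(Rational(1, 3), Pow(16737, Rational(1, 2)))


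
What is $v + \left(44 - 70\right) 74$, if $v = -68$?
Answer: $-1992$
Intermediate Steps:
$v + \left(44 - 70\right) 74 = -68 + \left(44 - 70\right) 74 = -68 - 1924 = -1992$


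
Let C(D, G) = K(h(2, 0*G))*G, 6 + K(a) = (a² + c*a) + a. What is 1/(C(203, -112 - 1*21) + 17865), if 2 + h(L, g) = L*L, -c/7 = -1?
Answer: 1/16003 ≈ 6.2488e-5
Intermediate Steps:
c = 7 (c = -7*(-1) = 7)
h(L, g) = -2 + L² (h(L, g) = -2 + L*L = -2 + L²)
K(a) = -6 + a² + 8*a (K(a) = -6 + ((a² + 7*a) + a) = -6 + (a² + 8*a) = -6 + a² + 8*a)
C(D, G) = 14*G (C(D, G) = (-6 + (-2 + 2²)² + 8*(-2 + 2²))*G = (-6 + (-2 + 4)² + 8*(-2 + 4))*G = (-6 + 2² + 8*2)*G = (-6 + 4 + 16)*G = 14*G)
1/(C(203, -112 - 1*21) + 17865) = 1/(14*(-112 - 1*21) + 17865) = 1/(14*(-112 - 21) + 17865) = 1/(14*(-133) + 17865) = 1/(-1862 + 17865) = 1/16003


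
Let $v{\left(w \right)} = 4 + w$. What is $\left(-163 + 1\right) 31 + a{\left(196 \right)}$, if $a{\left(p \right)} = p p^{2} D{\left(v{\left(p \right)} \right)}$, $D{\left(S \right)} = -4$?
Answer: $-30123166$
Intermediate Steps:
$a{\left(p \right)} = - 4 p^{3}$ ($a{\left(p \right)} = p p^{2} \left(-4\right) = p^{3} \left(-4\right) = - 4 p^{3}$)
$\left(-163 + 1\right) 31 + a{\left(196 \right)} = \left(-163 + 1\right) 31 - 4 \cdot 196^{3} = \left(-162\right) 31 - 30118144 = -5022 - 30118144 = -30123166$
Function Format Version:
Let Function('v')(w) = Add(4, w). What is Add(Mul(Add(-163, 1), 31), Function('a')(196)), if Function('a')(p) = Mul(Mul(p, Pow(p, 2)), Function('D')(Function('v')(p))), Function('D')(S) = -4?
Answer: -30123166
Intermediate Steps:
Function('a')(p) = Mul(-4, Pow(p, 3)) (Function('a')(p) = Mul(Mul(p, Pow(p, 2)), -4) = Mul(Pow(p, 3), -4) = Mul(-4, Pow(p, 3)))
Add(Mul(Add(-163, 1), 31), Function('a')(196)) = Add(Mul(Add(-163, 1), 31), Mul(-4, Pow(196, 3))) = Add(Mul(-162, 31), Mul(-4, 7529536)) = Add(-5022, -30118144) = -30123166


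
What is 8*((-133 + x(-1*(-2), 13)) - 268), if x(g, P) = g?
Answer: -3192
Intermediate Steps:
8*((-133 + x(-1*(-2), 13)) - 268) = 8*((-133 - 1*(-2)) - 268) = 8*((-133 + 2) - 268) = 8*(-131 - 268) = 8*(-399) = -3192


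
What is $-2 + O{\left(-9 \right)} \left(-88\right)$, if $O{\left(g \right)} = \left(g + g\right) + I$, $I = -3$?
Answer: $1846$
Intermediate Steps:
$O{\left(g \right)} = -3 + 2 g$ ($O{\left(g \right)} = \left(g + g\right) - 3 = 2 g - 3 = -3 + 2 g$)
$-2 + O{\left(-9 \right)} \left(-88\right) = -2 + \left(-3 + 2 \left(-9\right)\right) \left(-88\right) = -2 + \left(-3 - 18\right) \left(-88\right) = -2 - -1848 = -2 + 1848 = 1846$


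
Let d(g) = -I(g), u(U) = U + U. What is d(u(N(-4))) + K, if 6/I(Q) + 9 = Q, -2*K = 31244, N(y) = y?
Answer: -265568/17 ≈ -15622.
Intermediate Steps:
K = -15622 (K = -1/2*31244 = -15622)
I(Q) = 6/(-9 + Q)
u(U) = 2*U
d(g) = -6/(-9 + g)
d(u(N(-4))) + K = -6/(-9 + 2*(-4)) - 15622 = -6/(-9 - 8) - 15622 = -6/(-17) - 15622 = -6*(-1/17) - 15622 = 6/17 - 15622 = -265568/17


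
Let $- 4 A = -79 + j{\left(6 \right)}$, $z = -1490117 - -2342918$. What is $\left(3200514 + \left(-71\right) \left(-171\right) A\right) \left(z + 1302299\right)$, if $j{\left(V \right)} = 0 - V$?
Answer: $7453435439775$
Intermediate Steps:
$j{\left(V \right)} = - V$
$z = 852801$ ($z = -1490117 + 2342918 = 852801$)
$A = \frac{85}{4}$ ($A = - \frac{-79 - 6}{4} = \left(- \frac{1}{4}\right) \left(-85\right) = \frac{85}{4} \approx 21.25$)
$\left(3200514 + \left(-71\right) \left(-171\right) A\right) \left(z + 1302299\right) = \left(3200514 + \left(-71\right) \left(-171\right) \frac{85}{4}\right) \left(852801 + 1302299\right) = \left(3200514 + 12141 \cdot \frac{85}{4}\right) 2155100 = \left(3200514 + \frac{1031985}{4}\right) 2155100 = \frac{13834041}{4} \cdot 2155100 = 7453435439775$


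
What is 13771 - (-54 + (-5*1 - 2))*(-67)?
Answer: 9684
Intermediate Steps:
13771 - (-54 + (-5*1 - 2))*(-67) = 13771 - (-54 + (-5 - 2))*(-67) = 13771 - (-54 - 7)*(-67) = 13771 - (-61)*(-67) = 13771 - 1*4087 = 13771 - 4087 = 9684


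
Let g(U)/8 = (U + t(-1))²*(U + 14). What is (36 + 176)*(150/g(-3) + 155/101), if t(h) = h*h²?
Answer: 6184835/17776 ≈ 347.93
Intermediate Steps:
t(h) = h³
g(U) = 8*(-1 + U)²*(14 + U) (g(U) = 8*((U + (-1)³)²*(U + 14)) = 8*((U - 1)²*(14 + U)) = 8*((-1 + U)²*(14 + U)) = 8*(-1 + U)²*(14 + U))
(36 + 176)*(150/g(-3) + 155/101) = (36 + 176)*(150/((8*(-1 - 3)²*(14 - 3))) + 155/101) = 212*(150/((8*(-4)²*11)) + 155*(1/101)) = 212*(150/((8*16*11)) + 155/101) = 212*(150/1408 + 155/101) = 212*(150*(1/1408) + 155/101) = 212*(75/704 + 155/101) = 212*(116695/71104) = 6184835/17776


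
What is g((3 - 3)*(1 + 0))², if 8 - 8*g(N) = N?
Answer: 1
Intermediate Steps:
g(N) = 1 - N/8
g((3 - 3)*(1 + 0))² = (1 - (3 - 3)*(1 + 0)/8)² = (1 - 0)² = (1 - ⅛*0)² = (1 + 0)² = 1² = 1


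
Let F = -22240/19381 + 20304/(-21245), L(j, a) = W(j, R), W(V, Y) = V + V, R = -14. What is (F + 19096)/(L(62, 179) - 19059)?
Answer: -7861899491496/7796473847575 ≈ -1.0084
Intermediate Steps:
W(V, Y) = 2*V
L(j, a) = 2*j
F = -866000624/411749345 (F = -22240*1/19381 + 20304*(-1/21245) = -22240/19381 - 20304/21245 = -866000624/411749345 ≈ -2.1032)
(F + 19096)/(L(62, 179) - 19059) = (-866000624/411749345 + 19096)/(2*62 - 19059) = 7861899491496/(411749345*(124 - 19059)) = (7861899491496/411749345)/(-18935) = (7861899491496/411749345)*(-1/18935) = -7861899491496/7796473847575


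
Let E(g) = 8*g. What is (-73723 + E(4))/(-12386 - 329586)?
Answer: 73691/341972 ≈ 0.21549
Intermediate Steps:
(-73723 + E(4))/(-12386 - 329586) = (-73723 + 8*4)/(-12386 - 329586) = (-73723 + 32)/(-341972) = -73691*(-1/341972) = 73691/341972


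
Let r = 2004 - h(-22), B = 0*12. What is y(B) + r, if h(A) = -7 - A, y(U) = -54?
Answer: 1935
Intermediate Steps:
B = 0
r = 1989 (r = 2004 - (-7 - 1*(-22)) = 2004 - (-7 + 22) = 2004 - 1*15 = 2004 - 15 = 1989)
y(B) + r = -54 + 1989 = 1935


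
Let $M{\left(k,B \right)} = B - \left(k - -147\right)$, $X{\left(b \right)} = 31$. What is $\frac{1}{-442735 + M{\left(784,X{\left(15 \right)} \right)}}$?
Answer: $- \frac{1}{443635} \approx -2.2541 \cdot 10^{-6}$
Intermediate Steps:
$M{\left(k,B \right)} = -147 + B - k$ ($M{\left(k,B \right)} = B - \left(k + 147\right) = B - \left(147 + k\right) = -147 + B - k$)
$\frac{1}{-442735 + M{\left(784,X{\left(15 \right)} \right)}} = \frac{1}{-442735 - 900} = \frac{1}{-443635} = - \frac{1}{443635}$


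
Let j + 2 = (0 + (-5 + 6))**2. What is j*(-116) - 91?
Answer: 25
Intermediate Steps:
j = -1 (j = -2 + (0 + (-5 + 6))**2 = -2 + (0 + 1)**2 = -2 + 1**2 = -2 + 1 = -1)
j*(-116) - 91 = -1*(-116) - 91 = 116 - 91 = 25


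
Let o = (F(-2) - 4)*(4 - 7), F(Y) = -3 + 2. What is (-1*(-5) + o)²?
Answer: 400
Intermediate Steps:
F(Y) = -1
o = 15 (o = (-1 - 4)*(4 - 7) = -5*(-3) = 15)
(-1*(-5) + o)² = (-1*(-5) + 15)² = (5 + 15)² = 20² = 400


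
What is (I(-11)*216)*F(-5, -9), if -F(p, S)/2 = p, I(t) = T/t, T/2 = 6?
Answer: -25920/11 ≈ -2356.4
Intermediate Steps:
T = 12 (T = 2*6 = 12)
I(t) = 12/t
F(p, S) = -2*p
(I(-11)*216)*F(-5, -9) = ((12/(-11))*216)*(-2*(-5)) = ((12*(-1/11))*216)*10 = -12/11*216*10 = -2592/11*10 = -25920/11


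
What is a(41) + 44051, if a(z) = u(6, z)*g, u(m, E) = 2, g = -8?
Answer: 44035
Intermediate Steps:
a(z) = -16 (a(z) = 2*(-8) = -16)
a(41) + 44051 = -16 + 44051 = 44035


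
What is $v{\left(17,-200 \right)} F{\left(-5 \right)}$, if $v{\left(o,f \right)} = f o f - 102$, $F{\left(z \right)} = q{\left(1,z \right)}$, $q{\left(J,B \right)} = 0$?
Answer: $0$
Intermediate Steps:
$F{\left(z \right)} = 0$
$v{\left(o,f \right)} = -102 + o f^{2}$ ($v{\left(o,f \right)} = o f^{2} - 102 = -102 + o f^{2}$)
$v{\left(17,-200 \right)} F{\left(-5 \right)} = \left(-102 + 17 \left(-200\right)^{2}\right) 0 = \left(-102 + 17 \cdot 40000\right) 0 = \left(-102 + 680000\right) 0 = 679898 \cdot 0 = 0$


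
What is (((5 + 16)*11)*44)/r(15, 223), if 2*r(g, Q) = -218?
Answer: -10164/109 ≈ -93.248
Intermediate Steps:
r(g, Q) = -109 (r(g, Q) = (½)*(-218) = -109)
(((5 + 16)*11)*44)/r(15, 223) = (((5 + 16)*11)*44)/(-109) = ((21*11)*44)*(-1/109) = (231*44)*(-1/109) = 10164*(-1/109) = -10164/109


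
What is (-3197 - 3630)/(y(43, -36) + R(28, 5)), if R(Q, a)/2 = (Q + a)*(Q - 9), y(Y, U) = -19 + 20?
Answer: -6827/1255 ≈ -5.4398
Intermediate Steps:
y(Y, U) = 1
R(Q, a) = 2*(-9 + Q)*(Q + a) (R(Q, a) = 2*((Q + a)*(Q - 9)) = 2*((Q + a)*(-9 + Q)) = 2*((-9 + Q)*(Q + a)) = 2*(-9 + Q)*(Q + a))
(-3197 - 3630)/(y(43, -36) + R(28, 5)) = (-3197 - 3630)/(1 + (-18*28 - 18*5 + 2*28² + 2*28*5)) = -6827/(1 + (-504 - 90 + 2*784 + 280)) = -6827/(1 + (-504 - 90 + 1568 + 280)) = -6827/(1 + 1254) = -6827/1255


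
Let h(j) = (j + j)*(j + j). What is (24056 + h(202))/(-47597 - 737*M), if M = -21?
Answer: -23409/4015 ≈ -5.8304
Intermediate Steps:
h(j) = 4*j**2 (h(j) = (2*j)*(2*j) = 4*j**2)
(24056 + h(202))/(-47597 - 737*M) = (24056 + 4*202**2)/(-47597 - 737*(-21)) = (24056 + 4*40804)/(-47597 + 15477) = (24056 + 163216)/(-32120) = 187272*(-1/32120) = -23409/4015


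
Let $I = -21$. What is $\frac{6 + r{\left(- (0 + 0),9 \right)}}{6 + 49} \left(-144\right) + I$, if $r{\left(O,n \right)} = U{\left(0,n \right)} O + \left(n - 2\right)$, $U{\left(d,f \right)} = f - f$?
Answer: $- \frac{3027}{55} \approx -55.036$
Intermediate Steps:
$U{\left(d,f \right)} = 0$
$r{\left(O,n \right)} = -2 + n$ ($r{\left(O,n \right)} = 0 O + \left(n - 2\right) = 0 + \left(n - 2\right) = 0 + \left(-2 + n\right) = -2 + n$)
$\frac{6 + r{\left(- (0 + 0),9 \right)}}{6 + 49} \left(-144\right) + I = \frac{6 + \left(-2 + 9\right)}{6 + 49} \left(-144\right) - 21 = \frac{6 + 7}{55} \left(-144\right) - 21 = 13 \cdot \frac{1}{55} \left(-144\right) - 21 = \frac{13}{55} \left(-144\right) - 21 = - \frac{1872}{55} - 21 = - \frac{3027}{55}$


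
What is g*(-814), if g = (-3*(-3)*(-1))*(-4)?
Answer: -29304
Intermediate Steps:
g = 36 (g = (9*(-1))*(-4) = -9*(-4) = 36)
g*(-814) = 36*(-814) = -29304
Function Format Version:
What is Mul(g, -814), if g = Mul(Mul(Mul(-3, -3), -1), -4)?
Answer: -29304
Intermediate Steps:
g = 36 (g = Mul(Mul(9, -1), -4) = Mul(-9, -4) = 36)
Mul(g, -814) = Mul(36, -814) = -29304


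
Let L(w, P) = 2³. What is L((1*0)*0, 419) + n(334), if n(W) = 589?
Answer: 597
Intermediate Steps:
L(w, P) = 8
L((1*0)*0, 419) + n(334) = 8 + 589 = 597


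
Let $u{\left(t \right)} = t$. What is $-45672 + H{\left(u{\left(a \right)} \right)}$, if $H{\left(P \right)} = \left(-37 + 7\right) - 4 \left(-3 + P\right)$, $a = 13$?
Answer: $-45742$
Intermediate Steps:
$H{\left(P \right)} = -18 - 4 P$ ($H{\left(P \right)} = -30 - \left(-12 + 4 P\right) = -18 - 4 P$)
$-45672 + H{\left(u{\left(a \right)} \right)} = -45672 - 70 = -45742$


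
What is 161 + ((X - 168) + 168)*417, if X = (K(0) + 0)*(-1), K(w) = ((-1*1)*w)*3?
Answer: 161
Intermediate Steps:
K(w) = -3*w (K(w) = -w*3 = -3*w)
X = 0 (X = (-3*0 + 0)*(-1) = (0 + 0)*(-1) = 0*(-1) = 0)
161 + ((X - 168) + 168)*417 = 161 + ((0 - 168) + 168)*417 = 161 + (-168 + 168)*417 = 161 + 0*417 = 161 + 0 = 161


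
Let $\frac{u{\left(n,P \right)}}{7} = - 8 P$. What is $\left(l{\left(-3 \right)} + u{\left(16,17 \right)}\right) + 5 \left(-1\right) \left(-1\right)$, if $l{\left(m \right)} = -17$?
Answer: $-964$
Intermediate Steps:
$u{\left(n,P \right)} = - 56 P$ ($u{\left(n,P \right)} = 7 \left(- 8 P\right) = - 56 P$)
$\left(l{\left(-3 \right)} + u{\left(16,17 \right)}\right) + 5 \left(-1\right) \left(-1\right) = \left(-17 - 952\right) + 5 \left(-1\right) \left(-1\right) = \left(-17 - 952\right) - -5 = -969 + 5 = -964$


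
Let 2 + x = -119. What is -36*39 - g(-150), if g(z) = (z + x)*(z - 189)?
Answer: -93273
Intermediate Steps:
x = -121 (x = -2 - 119 = -121)
g(z) = (-189 + z)*(-121 + z) (g(z) = (z - 121)*(z - 189) = (-121 + z)*(-189 + z) = (-189 + z)*(-121 + z))
-36*39 - g(-150) = -36*39 - (22869 + (-150)**2 - 310*(-150)) = -1*1404 - (22869 + 22500 + 46500) = -1404 - 1*91869 = -1404 - 91869 = -93273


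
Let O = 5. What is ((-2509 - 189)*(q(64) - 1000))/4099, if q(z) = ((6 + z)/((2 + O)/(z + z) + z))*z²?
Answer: -76896129680/33607701 ≈ -2288.1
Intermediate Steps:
q(z) = z²*(6 + z)/(z + 7/(2*z)) (q(z) = ((6 + z)/((2 + 5)/(z + z) + z))*z² = ((6 + z)/(7/((2*z)) + z))*z² = ((6 + z)/(7*(1/(2*z)) + z))*z² = ((6 + z)/(7/(2*z) + z))*z² = ((6 + z)/(z + 7/(2*z)))*z² = z²*(6 + z)/(z + 7/(2*z)))
((-2509 - 189)*(q(64) - 1000))/4099 = ((-2509 - 189)*(2*64³*(6 + 64)/(7 + 2*64²) - 1000))/4099 = -2698*(2*262144*70/(7 + 2*4096) - 1000)*(1/4099) = -2698*(2*262144*70/(7 + 8192) - 1000)*(1/4099) = -2698*(2*262144*70/8199 - 1000)*(1/4099) = -2698*(2*262144*(1/8199)*70 - 1000)*(1/4099) = -2698*(36700160/8199 - 1000)*(1/4099) = -2698*28501160/8199*(1/4099) = -76896129680/8199*1/4099 = -76896129680/33607701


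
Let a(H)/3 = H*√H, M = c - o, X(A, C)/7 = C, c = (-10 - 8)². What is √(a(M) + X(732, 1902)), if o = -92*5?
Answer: √79170 ≈ 281.37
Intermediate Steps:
c = 324 (c = (-18)² = 324)
X(A, C) = 7*C
o = -460
M = 784 (M = 324 - 1*(-460) = 324 + 460 = 784)
a(H) = 3*H^(3/2) (a(H) = 3*(H*√H) = 3*H^(3/2))
√(a(M) + X(732, 1902)) = √(3*784^(3/2) + 7*1902) = √(3*21952 + 13314) = √(65856 + 13314) = √79170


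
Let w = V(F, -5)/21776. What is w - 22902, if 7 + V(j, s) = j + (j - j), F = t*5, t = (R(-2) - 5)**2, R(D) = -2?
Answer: -249356857/10888 ≈ -22902.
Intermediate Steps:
t = 49 (t = (-2 - 5)**2 = (-7)**2 = 49)
F = 245 (F = 49*5 = 245)
V(j, s) = -7 + j (V(j, s) = -7 + (j + (j - j)) = -7 + (j + 0) = -7 + j)
w = 119/10888 (w = (-7 + 245)/21776 = 238*(1/21776) = 119/10888 ≈ 0.010929)
w - 22902 = 119/10888 - 22902 = -249356857/10888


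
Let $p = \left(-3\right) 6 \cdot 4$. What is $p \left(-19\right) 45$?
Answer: $61560$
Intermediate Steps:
$p = -72$ ($p = \left(-18\right) 4 = -72$)
$p \left(-19\right) 45 = \left(-72\right) \left(-19\right) 45 = 1368 \cdot 45 = 61560$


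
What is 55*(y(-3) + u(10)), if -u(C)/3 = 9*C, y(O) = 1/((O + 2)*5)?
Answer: -14861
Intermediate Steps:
y(O) = 1/(10 + 5*O) (y(O) = 1/((2 + O)*5) = 1/(10 + 5*O))
u(C) = -27*C
55*(y(-3) + u(10)) = 55*(1/(5*(2 - 3)) - 27*10) = 55*((1/5)/(-1) - 270) = 55*((1/5)*(-1) - 270) = 55*(-1/5 - 270) = 55*(-1351/5) = -14861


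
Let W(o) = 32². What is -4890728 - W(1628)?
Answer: -4891752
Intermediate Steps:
W(o) = 1024
-4890728 - W(1628) = -4890728 - 1*1024 = -4890728 - 1024 = -4891752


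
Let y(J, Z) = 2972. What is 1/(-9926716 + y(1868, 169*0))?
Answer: -1/9923744 ≈ -1.0077e-7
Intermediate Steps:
1/(-9926716 + y(1868, 169*0)) = 1/(-9926716 + 2972) = 1/(-9923744) = -1/9923744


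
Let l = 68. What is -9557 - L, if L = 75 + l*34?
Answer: -11944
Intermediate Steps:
L = 2387 (L = 75 + 68*34 = 75 + 2312 = 2387)
-9557 - L = -9557 - 1*2387 = -9557 - 2387 = -11944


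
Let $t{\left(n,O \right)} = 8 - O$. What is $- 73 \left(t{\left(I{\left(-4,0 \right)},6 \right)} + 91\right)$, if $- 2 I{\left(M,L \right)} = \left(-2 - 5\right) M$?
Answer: $-6789$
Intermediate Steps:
$I{\left(M,L \right)} = \frac{7 M}{2}$ ($I{\left(M,L \right)} = - \frac{\left(-2 - 5\right) M}{2} = - \frac{\left(-7\right) M}{2} = \frac{7 M}{2}$)
$- 73 \left(t{\left(I{\left(-4,0 \right)},6 \right)} + 91\right) = - 73 \left(\left(8 - 6\right) + 91\right) = - 73 \left(2 + 91\right) = \left(-73\right) 93 = -6789$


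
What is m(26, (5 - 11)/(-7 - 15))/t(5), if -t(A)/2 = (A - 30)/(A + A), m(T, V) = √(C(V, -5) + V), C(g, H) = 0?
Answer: √33/55 ≈ 0.10445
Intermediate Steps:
m(T, V) = √V (m(T, V) = √(0 + V) = √V)
t(A) = -(-30 + A)/A (t(A) = -2*(A - 30)/(A + A) = -2*(-30 + A)/(2*A) = -2*(-30 + A)*1/(2*A) = -(-30 + A)/A)
m(26, (5 - 11)/(-7 - 15))/t(5) = √((5 - 11)/(-7 - 15))/(((30 - 1*5)/5)) = √(-6/(-22))/(((30 - 5)/5)) = √(-6*(-1/22))/(((⅕)*25)) = √(3/11)/5 = (√33/11)*(⅕) = √33/55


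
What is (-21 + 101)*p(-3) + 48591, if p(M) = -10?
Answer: 47791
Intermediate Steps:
(-21 + 101)*p(-3) + 48591 = (-21 + 101)*(-10) + 48591 = 80*(-10) + 48591 = -800 + 48591 = 47791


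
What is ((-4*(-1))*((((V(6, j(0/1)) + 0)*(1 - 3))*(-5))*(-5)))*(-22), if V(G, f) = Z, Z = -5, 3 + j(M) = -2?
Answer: -22000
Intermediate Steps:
j(M) = -5 (j(M) = -3 - 2 = -5)
V(G, f) = -5
((-4*(-1))*((((V(6, j(0/1)) + 0)*(1 - 3))*(-5))*(-5)))*(-22) = ((-4*(-1))*((((-5 + 0)*(1 - 3))*(-5))*(-5)))*(-22) = (4*((-5*(-2)*(-5))*(-5)))*(-22) = (4*((10*(-5))*(-5)))*(-22) = (4*(-50*(-5)))*(-22) = (4*250)*(-22) = 1000*(-22) = -22000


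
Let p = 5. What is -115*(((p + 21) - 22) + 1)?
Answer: -575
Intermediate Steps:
-115*(((p + 21) - 22) + 1) = -115*(((5 + 21) - 22) + 1) = -115*((26 - 22) + 1) = -115*(4 + 1) = -115*5 = -575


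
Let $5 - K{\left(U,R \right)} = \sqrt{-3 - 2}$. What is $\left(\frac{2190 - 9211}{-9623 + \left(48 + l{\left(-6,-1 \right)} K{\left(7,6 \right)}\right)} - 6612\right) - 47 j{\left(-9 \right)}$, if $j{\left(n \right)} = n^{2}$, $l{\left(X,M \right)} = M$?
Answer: $- \frac{27318602929}{2622183} + \frac{1003 i \sqrt{5}}{13110915} \approx -10418.0 + 0.00017106 i$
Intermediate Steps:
$K{\left(U,R \right)} = 5 - i \sqrt{5}$ ($K{\left(U,R \right)} = 5 - \sqrt{-3 - 2} = 5 - \sqrt{-5} = 5 - i \sqrt{5}$)
$\left(\frac{2190 - 9211}{-9623 + \left(48 + l{\left(-6,-1 \right)} K{\left(7,6 \right)}\right)} - 6612\right) - 47 j{\left(-9 \right)} = \left(\frac{2190 - 9211}{-9623 + \left(48 - \left(5 - i \sqrt{5}\right)\right)} - 6612\right) - 47 \left(-9\right)^{2} = \left(- \frac{7021}{-9623 + \left(48 - \left(5 - i \sqrt{5}\right)\right)} - 6612\right) - 47 \cdot 81 = \left(- \frac{7021}{-9623 + \left(43 + i \sqrt{5}\right)} - 6612\right) - 3807 = \left(- \frac{7021}{-9580 + i \sqrt{5}} - 6612\right) - 3807 = \left(-6612 - \frac{7021}{-9580 + i \sqrt{5}}\right) - 3807 = -10419 - \frac{7021}{-9580 + i \sqrt{5}}$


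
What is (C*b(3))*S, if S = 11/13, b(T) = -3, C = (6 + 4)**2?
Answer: -3300/13 ≈ -253.85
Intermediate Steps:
C = 100 (C = 10**2 = 100)
S = 11/13 (S = 11*(1/13) = 11/13 ≈ 0.84615)
(C*b(3))*S = (100*(-3))*(11/13) = -300*11/13 = -3300/13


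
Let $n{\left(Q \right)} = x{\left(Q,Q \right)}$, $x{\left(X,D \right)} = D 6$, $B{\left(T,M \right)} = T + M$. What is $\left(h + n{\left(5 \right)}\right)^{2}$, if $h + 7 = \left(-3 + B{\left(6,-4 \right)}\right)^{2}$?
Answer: $576$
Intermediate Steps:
$B{\left(T,M \right)} = M + T$
$x{\left(X,D \right)} = 6 D$
$n{\left(Q \right)} = 6 Q$
$h = -6$ ($h = -7 + \left(-3 + \left(-4 + 6\right)\right)^{2} = -7 + \left(-3 + 2\right)^{2} = -7 + \left(-1\right)^{2} = -7 + 1 = -6$)
$\left(h + n{\left(5 \right)}\right)^{2} = \left(-6 + 6 \cdot 5\right)^{2} = \left(-6 + 30\right)^{2} = 24^{2} = 576$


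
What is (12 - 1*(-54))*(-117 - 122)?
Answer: -15774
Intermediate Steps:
(12 - 1*(-54))*(-117 - 122) = (12 + 54)*(-239) = 66*(-239) = -15774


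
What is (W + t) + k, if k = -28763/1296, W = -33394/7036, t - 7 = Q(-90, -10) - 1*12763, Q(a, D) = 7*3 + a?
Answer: -29298104573/2279664 ≈ -12852.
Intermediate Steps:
Q(a, D) = 21 + a
t = -12825 (t = 7 + ((21 - 90) - 1*12763) = 7 + (-69 - 12763) = 7 - 12832 = -12825)
W = -16697/3518 (W = -33394*1/7036 = -16697/3518 ≈ -4.7462)
k = -28763/1296 (k = -28763*1/1296 = -28763/1296 ≈ -22.194)
(W + t) + k = (-16697/3518 - 12825) - 28763/1296 = -45135047/3518 - 28763/1296 = -29298104573/2279664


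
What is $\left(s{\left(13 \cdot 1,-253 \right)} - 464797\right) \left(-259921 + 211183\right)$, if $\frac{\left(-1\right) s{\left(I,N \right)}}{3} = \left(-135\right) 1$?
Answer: $22633537296$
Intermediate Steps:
$s{\left(I,N \right)} = 405$ ($s{\left(I,N \right)} = - 3 \left(\left(-135\right) 1\right) = \left(-3\right) \left(-135\right) = 405$)
$\left(s{\left(13 \cdot 1,-253 \right)} - 464797\right) \left(-259921 + 211183\right) = \left(405 - 464797\right) \left(-259921 + 211183\right) = \left(-464392\right) \left(-48738\right) = 22633537296$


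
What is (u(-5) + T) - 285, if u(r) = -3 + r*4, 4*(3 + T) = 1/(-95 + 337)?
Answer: -301047/968 ≈ -311.00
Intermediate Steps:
T = -2903/968 (T = -3 + 1/(4*(-95 + 337)) = -3 + (¼)/242 = -3 + (¼)*(1/242) = -3 + 1/968 = -2903/968 ≈ -2.9990)
u(r) = -3 + 4*r
(u(-5) + T) - 285 = ((-3 + 4*(-5)) - 2903/968) - 285 = ((-3 - 20) - 2903/968) - 285 = (-23 - 2903/968) - 285 = -25167/968 - 285 = -301047/968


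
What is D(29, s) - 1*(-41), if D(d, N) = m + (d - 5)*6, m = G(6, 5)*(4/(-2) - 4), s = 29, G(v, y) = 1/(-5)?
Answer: 931/5 ≈ 186.20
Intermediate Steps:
G(v, y) = -⅕
m = 6/5 (m = -(4/(-2) - 4)/5 = -(4*(-½) - 4)/5 = -(-2 - 4)/5 = -⅕*(-6) = 6/5 ≈ 1.2000)
D(d, N) = -144/5 + 6*d (D(d, N) = 6/5 + (d - 5)*6 = 6/5 + (-5 + d)*6 = 6/5 + (-30 + 6*d) = -144/5 + 6*d)
D(29, s) - 1*(-41) = (-144/5 + 6*29) - 1*(-41) = (-144/5 + 174) + 41 = 726/5 + 41 = 931/5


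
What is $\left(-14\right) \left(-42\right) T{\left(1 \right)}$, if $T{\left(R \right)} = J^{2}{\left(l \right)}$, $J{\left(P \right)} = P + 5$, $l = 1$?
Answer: $21168$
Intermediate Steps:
$J{\left(P \right)} = 5 + P$
$T{\left(R \right)} = 36$ ($T{\left(R \right)} = \left(5 + 1\right)^{2} = 6^{2} = 36$)
$\left(-14\right) \left(-42\right) T{\left(1 \right)} = \left(-14\right) \left(-42\right) 36 = 588 \cdot 36 = 21168$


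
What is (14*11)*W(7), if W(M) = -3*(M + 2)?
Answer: -4158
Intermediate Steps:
W(M) = -6 - 3*M (W(M) = -3*(2 + M) = -6 - 3*M)
(14*11)*W(7) = (14*11)*(-6 - 3*7) = 154*(-6 - 21) = 154*(-27) = -4158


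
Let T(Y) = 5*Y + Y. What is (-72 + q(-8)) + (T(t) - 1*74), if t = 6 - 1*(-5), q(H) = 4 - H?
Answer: -68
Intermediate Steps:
t = 11 (t = 6 + 5 = 11)
T(Y) = 6*Y
(-72 + q(-8)) + (T(t) - 1*74) = (-72 + (4 - 1*(-8))) + (6*11 - 1*74) = (-72 + (4 + 8)) + (66 - 74) = (-72 + 12) - 8 = -60 - 8 = -68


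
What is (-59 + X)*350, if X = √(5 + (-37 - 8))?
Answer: -20650 + 700*I*√10 ≈ -20650.0 + 2213.6*I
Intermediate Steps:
X = 2*I*√10 (X = √(5 - 45) = √(-40) = 2*I*√10 ≈ 6.3246*I)
(-59 + X)*350 = (-59 + 2*I*√10)*350 = -20650 + 700*I*√10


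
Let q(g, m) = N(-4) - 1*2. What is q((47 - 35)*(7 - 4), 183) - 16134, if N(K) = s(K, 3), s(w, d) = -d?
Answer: -16139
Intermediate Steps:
N(K) = -3 (N(K) = -1*3 = -3)
q(g, m) = -5 (q(g, m) = -3 - 1*2 = -3 - 2 = -5)
q((47 - 35)*(7 - 4), 183) - 16134 = -5 - 16134 = -16139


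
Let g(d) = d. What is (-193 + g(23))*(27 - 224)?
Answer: 33490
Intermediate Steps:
(-193 + g(23))*(27 - 224) = (-193 + 23)*(27 - 224) = -170*(-197) = 33490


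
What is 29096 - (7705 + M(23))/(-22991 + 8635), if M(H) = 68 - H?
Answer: 208854963/7178 ≈ 29097.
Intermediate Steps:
29096 - (7705 + M(23))/(-22991 + 8635) = 29096 - (7705 + (68 - 1*23))/(-22991 + 8635) = 29096 - (7705 + (68 - 23))/(-14356) = 29096 - (7705 + 45)*(-1)/14356 = 29096 - 7750*(-1)/14356 = 29096 - 1*(-3875/7178) = 29096 + 3875/7178 = 208854963/7178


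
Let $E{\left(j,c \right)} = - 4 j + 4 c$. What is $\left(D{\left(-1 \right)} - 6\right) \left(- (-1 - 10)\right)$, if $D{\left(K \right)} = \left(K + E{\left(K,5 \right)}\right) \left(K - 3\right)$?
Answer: $-1078$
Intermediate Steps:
$D{\left(K \right)} = \left(-3 + K\right) \left(20 - 3 K\right)$ ($D{\left(K \right)} = \left(K - \left(-20 + 4 K\right)\right) \left(K - 3\right) = \left(K - \left(-20 + 4 K\right)\right) \left(-3 + K\right) = \left(20 - 3 K\right) \left(-3 + K\right) = \left(-3 + K\right) \left(20 - 3 K\right)$)
$\left(D{\left(-1 \right)} - 6\right) \left(- (-1 - 10)\right) = \left(\left(-60 - 3 \left(-1\right)^{2} + 29 \left(-1\right)\right) - 6\right) \left(- (-1 - 10)\right) = \left(\left(-60 - 3 - 29\right) - 6\right) \left(- (-1 - 10)\right) = \left(\left(-60 - 3 - 29\right) - 6\right) \left(\left(-1\right) \left(-11\right)\right) = \left(-92 - 6\right) 11 = \left(-98\right) 11 = -1078$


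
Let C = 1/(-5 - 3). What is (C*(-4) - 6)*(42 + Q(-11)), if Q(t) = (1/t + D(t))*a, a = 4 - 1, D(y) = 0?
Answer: -459/2 ≈ -229.50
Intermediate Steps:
a = 3
Q(t) = 3/t (Q(t) = (1/t + 0)*3 = 3/t)
C = -⅛ (C = 1/(-8) = -⅛ ≈ -0.12500)
(C*(-4) - 6)*(42 + Q(-11)) = (-⅛*(-4) - 6)*(42 + 3/(-11)) = (½ - 6)*(42 + 3*(-1/11)) = -11*(42 - 3/11)/2 = -11/2*459/11 = -459/2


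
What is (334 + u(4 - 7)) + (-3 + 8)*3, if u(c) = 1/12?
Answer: 4189/12 ≈ 349.08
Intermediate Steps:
u(c) = 1/12 (u(c) = 1*(1/12) = 1/12)
(334 + u(4 - 7)) + (-3 + 8)*3 = (334 + 1/12) + (-3 + 8)*3 = 4009/12 + 5*3 = 4009/12 + 15 = 4189/12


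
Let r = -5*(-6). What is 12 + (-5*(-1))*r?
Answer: 162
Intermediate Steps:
r = 30
12 + (-5*(-1))*r = 12 - 5*(-1)*30 = 12 + 5*30 = 12 + 150 = 162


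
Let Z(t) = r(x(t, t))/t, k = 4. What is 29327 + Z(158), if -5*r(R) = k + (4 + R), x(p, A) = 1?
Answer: 23168321/790 ≈ 29327.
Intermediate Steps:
r(R) = -8/5 - R/5 (r(R) = -(4 + (4 + R))/5 = -(8 + R)/5 = -8/5 - R/5)
Z(t) = -9/(5*t) (Z(t) = (-8/5 - ⅕*1)/t = (-8/5 - ⅕)/t = -9/(5*t))
29327 + Z(158) = 29327 - 9/5/158 = 29327 - 9/5*1/158 = 29327 - 9/790 = 23168321/790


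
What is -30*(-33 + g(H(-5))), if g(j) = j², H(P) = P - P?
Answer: 990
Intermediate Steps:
H(P) = 0
-30*(-33 + g(H(-5))) = -30*(-33 + 0²) = -30*(-33 + 0) = -30*(-33) = 990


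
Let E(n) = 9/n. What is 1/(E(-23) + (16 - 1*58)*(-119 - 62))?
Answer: 23/174837 ≈ 0.00013155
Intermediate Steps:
1/(E(-23) + (16 - 1*58)*(-119 - 62)) = 1/(9/(-23) + (16 - 1*58)*(-119 - 62)) = 1/(9*(-1/23) + (16 - 58)*(-181)) = 1/(-9/23 - 42*(-181)) = 1/(-9/23 + 7602) = 1/(174837/23) = 23/174837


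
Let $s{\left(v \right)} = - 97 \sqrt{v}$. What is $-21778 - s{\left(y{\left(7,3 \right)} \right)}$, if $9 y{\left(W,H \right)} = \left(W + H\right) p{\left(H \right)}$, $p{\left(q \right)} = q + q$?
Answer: $-21778 + \frac{194 \sqrt{15}}{3} \approx -21528.0$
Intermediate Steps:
$p{\left(q \right)} = 2 q$
$y{\left(W,H \right)} = \frac{2 H \left(H + W\right)}{9}$ ($y{\left(W,H \right)} = \frac{\left(W + H\right) 2 H}{9} = \frac{\left(H + W\right) 2 H}{9} = \frac{2 H \left(H + W\right)}{9}$)
$-21778 - s{\left(y{\left(7,3 \right)} \right)} = -21778 - - 97 \sqrt{\frac{2}{9} \cdot 3 \left(3 + 7\right)} = -21778 - - 97 \sqrt{\frac{2}{9} \cdot 3 \cdot 10} = -21778 - - 97 \sqrt{\frac{20}{3}} = -21778 - - 97 \frac{2 \sqrt{15}}{3} = -21778 - - \frac{194 \sqrt{15}}{3} = -21778 + \frac{194 \sqrt{15}}{3}$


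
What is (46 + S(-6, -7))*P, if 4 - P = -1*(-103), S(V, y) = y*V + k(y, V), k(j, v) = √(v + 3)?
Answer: -8712 - 99*I*√3 ≈ -8712.0 - 171.47*I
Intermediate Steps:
k(j, v) = √(3 + v)
S(V, y) = √(3 + V) + V*y (S(V, y) = y*V + √(3 + V) = V*y + √(3 + V) = √(3 + V) + V*y)
P = -99 (P = 4 - (-1)*(-103) = 4 - 1*103 = 4 - 103 = -99)
(46 + S(-6, -7))*P = (46 + (√(3 - 6) - 6*(-7)))*(-99) = (46 + (√(-3) + 42))*(-99) = (46 + (I*√3 + 42))*(-99) = (46 + (42 + I*√3))*(-99) = (88 + I*√3)*(-99) = -8712 - 99*I*√3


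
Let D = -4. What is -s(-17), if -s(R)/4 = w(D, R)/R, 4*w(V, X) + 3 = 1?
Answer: 2/17 ≈ 0.11765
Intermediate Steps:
w(V, X) = -½ (w(V, X) = -¾ + (¼)*1 = -¾ + ¼ = -½)
s(R) = 2/R (s(R) = -(-2)/R = 2/R)
-s(-17) = -2/(-17) = -2*(-1)/17 = -1*(-2/17) = 2/17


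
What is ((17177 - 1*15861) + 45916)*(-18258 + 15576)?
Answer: -126676224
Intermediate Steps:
((17177 - 1*15861) + 45916)*(-18258 + 15576) = ((17177 - 15861) + 45916)*(-2682) = (1316 + 45916)*(-2682) = 47232*(-2682) = -126676224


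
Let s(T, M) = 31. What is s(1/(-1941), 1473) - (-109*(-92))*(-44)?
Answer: 441263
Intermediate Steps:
s(1/(-1941), 1473) - (-109*(-92))*(-44) = 31 - (-109*(-92))*(-44) = 31 - 10028*(-44) = 31 - 1*(-441232) = 31 + 441232 = 441263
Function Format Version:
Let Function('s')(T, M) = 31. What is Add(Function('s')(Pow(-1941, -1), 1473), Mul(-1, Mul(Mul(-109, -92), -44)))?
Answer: 441263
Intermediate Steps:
Add(Function('s')(Pow(-1941, -1), 1473), Mul(-1, Mul(Mul(-109, -92), -44))) = Add(31, Mul(-1, Mul(Mul(-109, -92), -44))) = Add(31, Mul(-1, Mul(10028, -44))) = Add(31, Mul(-1, -441232)) = Add(31, 441232) = 441263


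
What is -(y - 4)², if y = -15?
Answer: -361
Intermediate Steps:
-(y - 4)² = -(-15 - 4)² = -1*(-19)² = -1*361 = -361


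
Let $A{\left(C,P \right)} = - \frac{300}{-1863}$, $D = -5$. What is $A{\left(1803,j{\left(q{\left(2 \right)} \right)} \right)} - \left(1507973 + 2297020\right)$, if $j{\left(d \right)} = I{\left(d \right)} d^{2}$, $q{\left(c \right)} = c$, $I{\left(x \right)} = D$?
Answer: $- \frac{2362900553}{621} \approx -3.805 \cdot 10^{6}$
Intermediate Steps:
$I{\left(x \right)} = -5$
$j{\left(d \right)} = - 5 d^{2}$
$A{\left(C,P \right)} = \frac{100}{621}$ ($A{\left(C,P \right)} = \left(-300\right) \left(- \frac{1}{1863}\right) = \frac{100}{621}$)
$A{\left(1803,j{\left(q{\left(2 \right)} \right)} \right)} - \left(1507973 + 2297020\right) = \frac{100}{621} - \left(1507973 + 2297020\right) = \frac{100}{621} - 3804993 = - \frac{2362900553}{621}$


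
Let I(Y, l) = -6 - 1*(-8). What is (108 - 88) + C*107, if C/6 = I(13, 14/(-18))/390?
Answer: 1514/65 ≈ 23.292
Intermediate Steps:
I(Y, l) = 2 (I(Y, l) = -6 + 8 = 2)
C = 2/65 (C = 6*(2/390) = 6*(2*(1/390)) = 6*(1/195) = 2/65 ≈ 0.030769)
(108 - 88) + C*107 = (108 - 88) + (2/65)*107 = 20 + 214/65 = 1514/65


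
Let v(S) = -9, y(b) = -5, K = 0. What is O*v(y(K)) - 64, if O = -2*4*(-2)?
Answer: -208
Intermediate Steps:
O = 16 (O = -8*(-2) = 16)
O*v(y(K)) - 64 = 16*(-9) - 64 = -144 - 64 = -208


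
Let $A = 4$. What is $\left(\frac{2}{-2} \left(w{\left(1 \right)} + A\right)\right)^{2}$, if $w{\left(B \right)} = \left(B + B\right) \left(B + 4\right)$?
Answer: $196$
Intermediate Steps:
$w{\left(B \right)} = 2 B \left(4 + B\right)$
$\left(\frac{2}{-2} \left(w{\left(1 \right)} + A\right)\right)^{2} = \left(\frac{2}{-2} \left(2 \cdot 1 \left(4 + 1\right) + 4\right)\right)^{2} = \left(2 \left(- \frac{1}{2}\right) \left(2 \cdot 1 \cdot 5 + 4\right)\right)^{2} = \left(- (10 + 4)\right)^{2} = \left(\left(-1\right) 14\right)^{2} = \left(-14\right)^{2} = 196$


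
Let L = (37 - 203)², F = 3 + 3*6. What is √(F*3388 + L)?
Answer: 4*√6169 ≈ 314.17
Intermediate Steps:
F = 21 (F = 3 + 18 = 21)
L = 27556 (L = (-166)² = 27556)
√(F*3388 + L) = √(21*3388 + 27556) = √(71148 + 27556) = √98704 = 4*√6169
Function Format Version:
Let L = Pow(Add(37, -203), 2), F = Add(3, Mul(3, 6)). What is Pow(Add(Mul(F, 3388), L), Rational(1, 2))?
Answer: Mul(4, Pow(6169, Rational(1, 2))) ≈ 314.17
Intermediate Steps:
F = 21 (F = Add(3, 18) = 21)
L = 27556 (L = Pow(-166, 2) = 27556)
Pow(Add(Mul(F, 3388), L), Rational(1, 2)) = Pow(Add(Mul(21, 3388), 27556), Rational(1, 2)) = Pow(Add(71148, 27556), Rational(1, 2)) = Pow(98704, Rational(1, 2)) = Mul(4, Pow(6169, Rational(1, 2)))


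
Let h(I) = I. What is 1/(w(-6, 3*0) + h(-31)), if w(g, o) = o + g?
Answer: -1/37 ≈ -0.027027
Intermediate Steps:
w(g, o) = g + o
1/(w(-6, 3*0) + h(-31)) = 1/((-6 + 3*0) - 31) = 1/((-6 + 0) - 31) = 1/(-6 - 31) = 1/(-37) = -1/37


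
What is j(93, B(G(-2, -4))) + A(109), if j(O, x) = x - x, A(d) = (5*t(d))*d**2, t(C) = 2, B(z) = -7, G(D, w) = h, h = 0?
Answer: 118810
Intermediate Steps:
G(D, w) = 0
A(d) = 10*d**2 (A(d) = (5*2)*d**2 = 10*d**2)
j(O, x) = 0
j(93, B(G(-2, -4))) + A(109) = 0 + 10*109**2 = 0 + 10*11881 = 0 + 118810 = 118810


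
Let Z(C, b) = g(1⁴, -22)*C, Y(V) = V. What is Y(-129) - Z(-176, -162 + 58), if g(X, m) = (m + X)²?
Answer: 77487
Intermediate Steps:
g(X, m) = (X + m)²
Z(C, b) = 441*C (Z(C, b) = (1⁴ - 22)²*C = (1 - 22)²*C = (-21)²*C = 441*C)
Y(-129) - Z(-176, -162 + 58) = -129 - 441*(-176) = -129 - 1*(-77616) = -129 + 77616 = 77487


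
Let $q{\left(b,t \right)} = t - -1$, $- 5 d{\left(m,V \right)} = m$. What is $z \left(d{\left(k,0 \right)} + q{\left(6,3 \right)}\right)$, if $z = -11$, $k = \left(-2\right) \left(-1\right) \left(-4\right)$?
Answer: $- \frac{308}{5} \approx -61.6$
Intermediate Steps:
$k = -8$ ($k = 2 \left(-4\right) = -8$)
$d{\left(m,V \right)} = - \frac{m}{5}$
$q{\left(b,t \right)} = 1 + t$ ($q{\left(b,t \right)} = t + 1 = 1 + t$)
$z \left(d{\left(k,0 \right)} + q{\left(6,3 \right)}\right) = - 11 \left(\left(- \frac{1}{5}\right) \left(-8\right) + \left(1 + 3\right)\right) = - 11 \left(\frac{8}{5} + 4\right) = \left(-11\right) \frac{28}{5} = - \frac{308}{5}$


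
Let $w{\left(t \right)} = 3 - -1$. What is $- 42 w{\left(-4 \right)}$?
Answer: $-168$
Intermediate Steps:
$w{\left(t \right)} = 4$ ($w{\left(t \right)} = 3 + 1 = 4$)
$- 42 w{\left(-4 \right)} = \left(-42\right) 4 = -168$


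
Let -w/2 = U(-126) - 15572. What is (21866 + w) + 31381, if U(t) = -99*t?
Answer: 59443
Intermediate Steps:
w = 6196 (w = -2*(-99*(-126) - 15572) = -2*(12474 - 15572) = -2*(-3098) = 6196)
(21866 + w) + 31381 = (21866 + 6196) + 31381 = 28062 + 31381 = 59443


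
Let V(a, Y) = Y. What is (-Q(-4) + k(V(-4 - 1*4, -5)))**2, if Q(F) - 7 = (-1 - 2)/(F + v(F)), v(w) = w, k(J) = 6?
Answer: 121/64 ≈ 1.8906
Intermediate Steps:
Q(F) = 7 - 3/(2*F) (Q(F) = 7 + (-1 - 2)/(F + F) = 7 - 3*1/(2*F) = 7 - 3/(2*F))
(-Q(-4) + k(V(-4 - 1*4, -5)))**2 = (-(7 - 3/2/(-4)) + 6)**2 = (-(7 - 3/2*(-1/4)) + 6)**2 = (-(7 + 3/8) + 6)**2 = (-1*59/8 + 6)**2 = (-59/8 + 6)**2 = (-11/8)**2 = 121/64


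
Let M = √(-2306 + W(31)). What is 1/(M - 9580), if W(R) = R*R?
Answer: -1916/18355549 - I*√1345/91777745 ≈ -0.00010438 - 3.996e-7*I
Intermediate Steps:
W(R) = R²
M = I*√1345 (M = √(-2306 + 31²) = √(-2306 + 961) = √(-1345) = I*√1345 ≈ 36.674*I)
1/(M - 9580) = 1/(I*√1345 - 9580) = 1/(-9580 + I*√1345)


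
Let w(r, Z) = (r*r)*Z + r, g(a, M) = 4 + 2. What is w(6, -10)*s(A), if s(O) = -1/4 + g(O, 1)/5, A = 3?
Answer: -3363/10 ≈ -336.30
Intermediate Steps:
g(a, M) = 6
w(r, Z) = r + Z*r² (w(r, Z) = r²*Z + r = Z*r² + r = r + Z*r²)
s(O) = 19/20 (s(O) = -1/4 + 6/5 = -1*¼ + 6*(⅕) = -¼ + 6/5 = 19/20)
w(6, -10)*s(A) = (6*(1 - 10*6))*(19/20) = (6*(1 - 60))*(19/20) = (6*(-59))*(19/20) = -354*19/20 = -3363/10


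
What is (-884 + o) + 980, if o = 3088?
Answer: 3184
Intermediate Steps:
(-884 + o) + 980 = (-884 + 3088) + 980 = 2204 + 980 = 3184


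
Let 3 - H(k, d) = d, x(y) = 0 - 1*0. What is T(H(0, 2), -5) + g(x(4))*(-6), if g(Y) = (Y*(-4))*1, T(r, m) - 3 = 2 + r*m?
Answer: 0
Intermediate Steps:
x(y) = 0 (x(y) = 0 + 0 = 0)
H(k, d) = 3 - d
T(r, m) = 5 + m*r (T(r, m) = 3 + (2 + r*m) = 3 + (2 + m*r) = 5 + m*r)
g(Y) = -4*Y (g(Y) = -4*Y*1 = -4*Y)
T(H(0, 2), -5) + g(x(4))*(-6) = (5 - 5*(3 - 1*2)) - 4*0*(-6) = (5 - 5*(3 - 2)) + 0*(-6) = (5 - 5*1) + 0 = (5 - 5) + 0 = 0 + 0 = 0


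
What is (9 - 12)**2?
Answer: 9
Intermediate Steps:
(9 - 12)**2 = (-3)**2 = 9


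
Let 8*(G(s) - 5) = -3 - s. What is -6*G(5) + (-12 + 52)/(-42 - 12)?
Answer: -668/27 ≈ -24.741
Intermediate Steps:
G(s) = 37/8 - s/8 (G(s) = 5 + (-3 - s)/8 = 5 + (-3/8 - s/8) = 37/8 - s/8)
-6*G(5) + (-12 + 52)/(-42 - 12) = -6*(37/8 - 1/8*5) + (-12 + 52)/(-42 - 12) = -6*(37/8 - 5/8) + 40/(-54) = -6*4 + 40*(-1/54) = -24 - 20/27 = -668/27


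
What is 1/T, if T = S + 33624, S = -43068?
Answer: -1/9444 ≈ -0.00010589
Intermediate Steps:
T = -9444 (T = -43068 + 33624 = -9444)
1/T = 1/(-9444) = -1/9444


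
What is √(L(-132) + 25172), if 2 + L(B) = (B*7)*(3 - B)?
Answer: I*√99570 ≈ 315.55*I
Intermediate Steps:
L(B) = -2 + 7*B*(3 - B) (L(B) = -2 + (B*7)*(3 - B) = -2 + (7*B)*(3 - B) = -2 + 7*B*(3 - B))
√(L(-132) + 25172) = √((-2 - 7*(-132)² + 21*(-132)) + 25172) = √((-2 - 7*17424 - 2772) + 25172) = √((-2 - 121968 - 2772) + 25172) = √(-124742 + 25172) = √(-99570) = I*√99570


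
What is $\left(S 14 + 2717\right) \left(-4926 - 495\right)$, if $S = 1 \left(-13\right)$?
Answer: $-13742235$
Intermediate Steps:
$S = -13$
$\left(S 14 + 2717\right) \left(-4926 - 495\right) = \left(\left(-13\right) 14 + 2717\right) \left(-4926 - 495\right) = \left(-182 + 2717\right) \left(-5421\right) = 2535 \left(-5421\right) = -13742235$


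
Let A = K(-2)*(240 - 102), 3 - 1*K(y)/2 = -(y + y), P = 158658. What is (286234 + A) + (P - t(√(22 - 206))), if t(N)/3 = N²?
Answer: 445168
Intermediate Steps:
t(N) = 3*N²
K(y) = 6 + 4*y (K(y) = 6 - (-2)*(y + y) = 6 - (-2)*2*y = 6 - (-4)*y = 6 + 4*y)
A = -276 (A = (6 + 4*(-2))*(240 - 102) = (6 - 8)*138 = -2*138 = -276)
(286234 + A) + (P - t(√(22 - 206))) = (286234 - 276) + (158658 - 3*(√(22 - 206))²) = 285958 + (158658 - 3*(√(-184))²) = 285958 + (158658 - 3*(2*I*√46)²) = 285958 + (158658 - 3*(-184)) = 285958 + (158658 - 1*(-552)) = 285958 + (158658 + 552) = 285958 + 159210 = 445168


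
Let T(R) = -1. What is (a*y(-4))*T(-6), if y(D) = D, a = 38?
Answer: 152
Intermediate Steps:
(a*y(-4))*T(-6) = (38*(-4))*(-1) = -152*(-1) = 152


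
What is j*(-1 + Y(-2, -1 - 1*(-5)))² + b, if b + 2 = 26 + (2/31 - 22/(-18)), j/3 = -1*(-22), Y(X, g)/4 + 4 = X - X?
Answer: 5328701/279 ≈ 19099.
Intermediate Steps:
Y(X, g) = -16 (Y(X, g) = -16 + 4*(X - X) = -16 + 4*0 = -16 + 0 = -16)
j = 66 (j = 3*(-1*(-22)) = 3*22 = 66)
b = 7055/279 (b = -2 + (26 + (2/31 - 22/(-18))) = -2 + (26 + (2*(1/31) - 22*(-1/18))) = -2 + (26 + (2/31 + 11/9)) = -2 + (26 + 359/279) = -2 + 7613/279 = 7055/279 ≈ 25.287)
j*(-1 + Y(-2, -1 - 1*(-5)))² + b = 66*(-1 - 16)² + 7055/279 = 66*(-17)² + 7055/279 = 66*289 + 7055/279 = 19074 + 7055/279 = 5328701/279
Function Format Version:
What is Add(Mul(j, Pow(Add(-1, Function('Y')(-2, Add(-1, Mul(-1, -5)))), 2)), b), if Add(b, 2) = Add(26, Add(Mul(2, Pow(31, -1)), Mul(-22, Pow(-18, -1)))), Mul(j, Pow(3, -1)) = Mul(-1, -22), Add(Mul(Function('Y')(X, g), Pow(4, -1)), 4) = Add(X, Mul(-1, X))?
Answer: Rational(5328701, 279) ≈ 19099.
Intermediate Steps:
Function('Y')(X, g) = -16 (Function('Y')(X, g) = Add(-16, Mul(4, Add(X, Mul(-1, X)))) = Add(-16, Mul(4, 0)) = Add(-16, 0) = -16)
j = 66 (j = Mul(3, Mul(-1, -22)) = Mul(3, 22) = 66)
b = Rational(7055, 279) (b = Add(-2, Add(26, Add(Mul(2, Pow(31, -1)), Mul(-22, Pow(-18, -1))))) = Add(-2, Add(26, Add(Mul(2, Rational(1, 31)), Mul(-22, Rational(-1, 18))))) = Add(-2, Add(26, Add(Rational(2, 31), Rational(11, 9)))) = Add(-2, Add(26, Rational(359, 279))) = Add(-2, Rational(7613, 279)) = Rational(7055, 279) ≈ 25.287)
Add(Mul(j, Pow(Add(-1, Function('Y')(-2, Add(-1, Mul(-1, -5)))), 2)), b) = Add(Mul(66, Pow(Add(-1, -16), 2)), Rational(7055, 279)) = Add(Mul(66, Pow(-17, 2)), Rational(7055, 279)) = Add(Mul(66, 289), Rational(7055, 279)) = Add(19074, Rational(7055, 279)) = Rational(5328701, 279)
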